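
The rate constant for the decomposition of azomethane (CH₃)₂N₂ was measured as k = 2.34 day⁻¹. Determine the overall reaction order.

first order (1)

Step 1: The units of k for an nth-order reaction are (concentration)^(1-n)·(time)⁻¹.
Step 2: Here k has units day⁻¹, so the concentration exponent is 0.
Step 3: 1 - n = 0 ⇒ n = 1. The reaction is first order.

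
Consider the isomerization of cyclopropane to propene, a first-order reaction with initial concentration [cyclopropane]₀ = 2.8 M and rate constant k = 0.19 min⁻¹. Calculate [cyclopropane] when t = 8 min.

0.6124 M

Step 1: For a first-order reaction: [cyclopropane] = [cyclopropane]₀ × e^(-kt)
Step 2: [cyclopropane] = 2.8 × e^(-0.19 × 8)
Step 3: [cyclopropane] = 2.8 × e^(-1.52)
Step 4: [cyclopropane] = 2.8 × 0.218712 = 0.6124 M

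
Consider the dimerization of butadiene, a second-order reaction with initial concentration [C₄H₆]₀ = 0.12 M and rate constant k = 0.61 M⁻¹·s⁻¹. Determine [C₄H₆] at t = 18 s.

0.05178 M

Step 1: For a second-order reaction: 1/[C₄H₆] = 1/[C₄H₆]₀ + kt
Step 2: 1/[C₄H₆] = 1/0.12 + 0.61 × 18
Step 3: 1/[C₄H₆] = 8.333 + 10.98 = 19.31
Step 4: [C₄H₆] = 1/19.31 = 0.05178 M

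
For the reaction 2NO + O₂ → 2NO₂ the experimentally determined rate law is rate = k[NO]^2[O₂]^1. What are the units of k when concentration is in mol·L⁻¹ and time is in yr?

(mol·L⁻¹)⁻²·yr⁻¹

Step 1: Overall order = 2 + 1 = 3.
Step 2: rate has units mol·L⁻¹·yr⁻¹; [NO]^2[O₂]^1 has units (mol·L⁻¹)^3.
Step 3: k = rate/([NO]^2[O₂]^1), so units of k = (mol·L⁻¹)^(1-3)·yr⁻¹ = (mol·L⁻¹)⁻²·yr⁻¹.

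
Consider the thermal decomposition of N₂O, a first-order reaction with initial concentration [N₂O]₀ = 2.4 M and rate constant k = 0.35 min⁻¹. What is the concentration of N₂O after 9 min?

0.1028 M

Step 1: For a first-order reaction: [N₂O] = [N₂O]₀ × e^(-kt)
Step 2: [N₂O] = 2.4 × e^(-0.35 × 9)
Step 3: [N₂O] = 2.4 × e^(-3.15)
Step 4: [N₂O] = 2.4 × 0.0428521 = 0.1028 M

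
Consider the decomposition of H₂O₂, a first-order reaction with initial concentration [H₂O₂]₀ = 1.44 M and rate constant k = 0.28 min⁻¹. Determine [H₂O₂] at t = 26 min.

0.0009924 M

Step 1: For a first-order reaction: [H₂O₂] = [H₂O₂]₀ × e^(-kt)
Step 2: [H₂O₂] = 1.44 × e^(-0.28 × 26)
Step 3: [H₂O₂] = 1.44 × e^(-7.28)
Step 4: [H₂O₂] = 1.44 × 0.000689186 = 0.0009924 M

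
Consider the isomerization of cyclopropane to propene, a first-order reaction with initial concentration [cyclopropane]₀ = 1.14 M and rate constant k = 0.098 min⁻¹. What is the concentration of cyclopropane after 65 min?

0.001952 M

Step 1: For a first-order reaction: [cyclopropane] = [cyclopropane]₀ × e^(-kt)
Step 2: [cyclopropane] = 1.14 × e^(-0.098 × 65)
Step 3: [cyclopropane] = 1.14 × e^(-6.37)
Step 4: [cyclopropane] = 1.14 × 0.00171216 = 0.001952 M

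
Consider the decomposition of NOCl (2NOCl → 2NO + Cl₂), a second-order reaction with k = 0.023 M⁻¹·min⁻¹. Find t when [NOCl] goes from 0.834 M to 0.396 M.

57.66 min

Step 1: For second-order: t = (1/[NOCl] - 1/[NOCl]₀)/k
Step 2: t = (1/0.396 - 1/0.834)/0.023
Step 3: t = (2.525 - 1.199)/0.023
Step 4: t = 1.326/0.023 = 57.66 min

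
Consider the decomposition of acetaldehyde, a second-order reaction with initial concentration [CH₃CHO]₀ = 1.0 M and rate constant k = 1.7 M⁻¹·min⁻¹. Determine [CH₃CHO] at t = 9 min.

0.06135 M

Step 1: For a second-order reaction: 1/[CH₃CHO] = 1/[CH₃CHO]₀ + kt
Step 2: 1/[CH₃CHO] = 1/1.0 + 1.7 × 9
Step 3: 1/[CH₃CHO] = 1 + 15.3 = 16.3
Step 4: [CH₃CHO] = 1/16.3 = 0.06135 M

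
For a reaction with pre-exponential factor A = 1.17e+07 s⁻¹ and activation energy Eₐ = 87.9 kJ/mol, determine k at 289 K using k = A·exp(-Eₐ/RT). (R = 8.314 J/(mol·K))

1.51e-09 s⁻¹

Step 1: Use the Arrhenius equation: k = A × exp(-Eₐ/RT)
Step 2: Convert Eₐ to J/mol: 87.9 kJ/mol = 87900 J/mol
Step 3: Calculate the exponent: -Eₐ/(RT) = -87900/(8.314 × 289) = -36.58314
Step 4: k = 1.17e+07 × exp(-36.58314)
Step 5: k = 1.17e+07 × 1.29463e-16 = 1.5147e-09 s⁻¹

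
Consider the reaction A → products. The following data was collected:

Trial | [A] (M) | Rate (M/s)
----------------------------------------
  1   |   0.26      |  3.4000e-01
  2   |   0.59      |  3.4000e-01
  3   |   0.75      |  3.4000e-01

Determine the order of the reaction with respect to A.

zeroth order (0)

Step 1: Compare trials - when concentration changes, rate stays constant.
Step 2: rate₂/rate₁ = 3.4000e-01/3.4000e-01 = 1
Step 3: [A]₂/[A]₁ = 0.59/0.26 = 2.269
Step 4: Since rate ratio ≈ (conc ratio)^0, the reaction is zeroth order.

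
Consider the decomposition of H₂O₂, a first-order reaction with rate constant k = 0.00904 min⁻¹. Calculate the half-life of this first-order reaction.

76.68 min

Step 1: For a first-order reaction, t₁/₂ = ln(2)/k
Step 2: t₁/₂ = ln(2)/0.00904
Step 3: t₁/₂ = 0.6931/0.00904 = 76.68 min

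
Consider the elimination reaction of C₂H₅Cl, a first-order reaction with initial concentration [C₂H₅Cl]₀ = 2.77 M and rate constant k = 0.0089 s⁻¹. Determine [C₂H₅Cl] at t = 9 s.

2.557 M

Step 1: For a first-order reaction: [C₂H₅Cl] = [C₂H₅Cl]₀ × e^(-kt)
Step 2: [C₂H₅Cl] = 2.77 × e^(-0.0089 × 9)
Step 3: [C₂H₅Cl] = 2.77 × e^(-0.0801)
Step 4: [C₂H₅Cl] = 2.77 × 0.923024 = 2.557 M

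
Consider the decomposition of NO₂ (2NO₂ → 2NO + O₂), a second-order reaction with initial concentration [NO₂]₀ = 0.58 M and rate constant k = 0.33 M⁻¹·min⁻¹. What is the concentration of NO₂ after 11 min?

0.1868 M

Step 1: For a second-order reaction: 1/[NO₂] = 1/[NO₂]₀ + kt
Step 2: 1/[NO₂] = 1/0.58 + 0.33 × 11
Step 3: 1/[NO₂] = 1.724 + 3.63 = 5.354
Step 4: [NO₂] = 1/5.354 = 0.1868 M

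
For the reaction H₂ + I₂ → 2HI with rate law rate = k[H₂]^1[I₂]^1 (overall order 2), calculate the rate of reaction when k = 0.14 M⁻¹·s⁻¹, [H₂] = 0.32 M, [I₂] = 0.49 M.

0.02195 M/s

Step 1: The rate law is rate = k[H₂]^1[I₂]^1, overall order = 1+1 = 2
Step 2: Substitute values: rate = 0.14 × (0.32)^1 × (0.49)^1
Step 3: rate = 0.14 × 0.32 × 0.49 = 0.021952 M/s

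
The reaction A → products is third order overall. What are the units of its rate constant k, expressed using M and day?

M⁻²·day⁻¹

Step 1: For overall order n, rate = k × (concentration)^n.
Step 2: Rate has units M·day⁻¹; concentration term has units M^3.
Step 3: k = rate / (concentration)^n, so units of k = M^(1-3)·day⁻¹ = M⁻²·day⁻¹.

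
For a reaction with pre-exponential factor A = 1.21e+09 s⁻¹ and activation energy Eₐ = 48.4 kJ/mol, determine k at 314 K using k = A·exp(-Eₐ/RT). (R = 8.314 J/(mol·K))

1.07e+01 s⁻¹

Step 1: Use the Arrhenius equation: k = A × exp(-Eₐ/RT)
Step 2: Convert Eₐ to J/mol: 48.4 kJ/mol = 48400 J/mol
Step 3: Calculate the exponent: -Eₐ/(RT) = -48400/(8.314 × 314) = -18.53983
Step 4: k = 1.21e+09 × exp(-18.53983)
Step 5: k = 1.21e+09 × 8.87675e-09 = 1.0741e+01 s⁻¹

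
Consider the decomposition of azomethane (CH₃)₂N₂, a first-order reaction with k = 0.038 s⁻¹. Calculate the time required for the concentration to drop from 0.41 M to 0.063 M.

49.29 s

Step 1: For first-order: t = ln([azomethane]₀/[azomethane])/k
Step 2: t = ln(0.41/0.063)/0.038
Step 3: t = ln(6.508)/0.038
Step 4: t = 1.873/0.038 = 49.29 s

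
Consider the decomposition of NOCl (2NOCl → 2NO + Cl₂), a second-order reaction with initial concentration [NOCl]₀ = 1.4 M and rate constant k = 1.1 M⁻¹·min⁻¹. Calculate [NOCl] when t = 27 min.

0.03288 M

Step 1: For a second-order reaction: 1/[NOCl] = 1/[NOCl]₀ + kt
Step 2: 1/[NOCl] = 1/1.4 + 1.1 × 27
Step 3: 1/[NOCl] = 0.7143 + 29.7 = 30.41
Step 4: [NOCl] = 1/30.41 = 0.03288 M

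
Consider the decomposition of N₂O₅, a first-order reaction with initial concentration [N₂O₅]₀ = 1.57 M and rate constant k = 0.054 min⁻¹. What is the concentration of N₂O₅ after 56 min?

0.07631 M

Step 1: For a first-order reaction: [N₂O₅] = [N₂O₅]₀ × e^(-kt)
Step 2: [N₂O₅] = 1.57 × e^(-0.054 × 56)
Step 3: [N₂O₅] = 1.57 × e^(-3.024)
Step 4: [N₂O₅] = 1.57 × 0.0486064 = 0.07631 M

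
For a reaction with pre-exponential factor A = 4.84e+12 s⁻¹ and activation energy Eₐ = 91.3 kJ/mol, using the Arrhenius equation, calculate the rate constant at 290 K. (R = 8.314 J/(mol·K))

1.74e-04 s⁻¹

Step 1: Use the Arrhenius equation: k = A × exp(-Eₐ/RT)
Step 2: Convert Eₐ to J/mol: 91.3 kJ/mol = 91300 J/mol
Step 3: Calculate the exponent: -Eₐ/(RT) = -91300/(8.314 × 290) = -37.86716
Step 4: k = 4.84e+12 × exp(-37.86716)
Step 5: k = 4.84e+12 × 3.58510e-17 = 1.7352e-04 s⁻¹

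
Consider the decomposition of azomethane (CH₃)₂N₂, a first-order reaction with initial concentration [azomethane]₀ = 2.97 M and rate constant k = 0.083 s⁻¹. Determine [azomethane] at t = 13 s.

1.01 M

Step 1: For a first-order reaction: [azomethane] = [azomethane]₀ × e^(-kt)
Step 2: [azomethane] = 2.97 × e^(-0.083 × 13)
Step 3: [azomethane] = 2.97 × e^(-1.079)
Step 4: [azomethane] = 2.97 × 0.339935 = 1.01 M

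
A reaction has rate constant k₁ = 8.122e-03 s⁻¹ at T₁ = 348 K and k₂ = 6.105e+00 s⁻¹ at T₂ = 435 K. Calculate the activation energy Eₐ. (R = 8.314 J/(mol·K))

95.8 kJ/mol

Step 1: Use the two-temperature Arrhenius form: ln(k₂/k₁) = -Eₐ/R × (1/T₂ - 1/T₁)
Step 2: ln(k₂/k₁) = ln(6.105e+00/8.122e-03) = ln(751.662) = 6.62229
Step 3: 1/T₂ - 1/T₁ = 1/435 - 1/348 = -5.747126e-04 K⁻¹
Step 4: Eₐ = -R × ln(k₂/k₁) / (1/T₂ - 1/T₁) = -8.314 × 6.62229 / -5.747126e-04
Step 5: Eₐ = 9.5800e+04 J/mol = 95.8 kJ/mol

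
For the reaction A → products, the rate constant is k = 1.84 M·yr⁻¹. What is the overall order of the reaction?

zeroth order (0)

Step 1: The units of k for an nth-order reaction are (concentration)^(1-n)·(time)⁻¹.
Step 2: Here k has units M·yr⁻¹, so the concentration exponent is 1.
Step 3: 1 - n = 1 ⇒ n = 0. The reaction is zeroth order.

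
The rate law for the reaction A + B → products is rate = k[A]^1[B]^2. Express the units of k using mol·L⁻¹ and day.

(mol·L⁻¹)⁻²·day⁻¹

Step 1: Overall order = 1 + 2 = 3.
Step 2: rate has units mol·L⁻¹·day⁻¹; [A]^1[B]^2 has units (mol·L⁻¹)^3.
Step 3: k = rate/([A]^1[B]^2), so units of k = (mol·L⁻¹)^(1-3)·day⁻¹ = (mol·L⁻¹)⁻²·day⁻¹.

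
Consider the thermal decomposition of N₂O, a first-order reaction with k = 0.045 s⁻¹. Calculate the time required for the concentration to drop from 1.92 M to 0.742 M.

21.13 s

Step 1: For first-order: t = ln([N₂O]₀/[N₂O])/k
Step 2: t = ln(1.92/0.742)/0.045
Step 3: t = ln(2.588)/0.045
Step 4: t = 0.9507/0.045 = 21.13 s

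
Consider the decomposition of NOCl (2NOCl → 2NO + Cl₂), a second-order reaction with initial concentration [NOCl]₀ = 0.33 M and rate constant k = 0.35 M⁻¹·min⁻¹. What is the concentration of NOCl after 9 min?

0.1618 M

Step 1: For a second-order reaction: 1/[NOCl] = 1/[NOCl]₀ + kt
Step 2: 1/[NOCl] = 1/0.33 + 0.35 × 9
Step 3: 1/[NOCl] = 3.03 + 3.15 = 6.18
Step 4: [NOCl] = 1/6.18 = 0.1618 M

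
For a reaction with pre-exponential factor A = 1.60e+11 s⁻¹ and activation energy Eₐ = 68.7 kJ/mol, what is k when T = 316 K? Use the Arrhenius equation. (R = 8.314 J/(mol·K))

7.04e-01 s⁻¹

Step 1: Use the Arrhenius equation: k = A × exp(-Eₐ/RT)
Step 2: Convert Eₐ to J/mol: 68.7 kJ/mol = 68700 J/mol
Step 3: Calculate the exponent: -Eₐ/(RT) = -68700/(8.314 × 316) = -26.14927
Step 4: k = 1.60e+11 × exp(-26.14927)
Step 5: k = 1.60e+11 × 4.40064e-12 = 7.0410e-01 s⁻¹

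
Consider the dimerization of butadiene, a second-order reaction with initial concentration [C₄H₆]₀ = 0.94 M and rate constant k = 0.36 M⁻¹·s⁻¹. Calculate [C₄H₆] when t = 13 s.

0.1741 M

Step 1: For a second-order reaction: 1/[C₄H₆] = 1/[C₄H₆]₀ + kt
Step 2: 1/[C₄H₆] = 1/0.94 + 0.36 × 13
Step 3: 1/[C₄H₆] = 1.064 + 4.68 = 5.744
Step 4: [C₄H₆] = 1/5.744 = 0.1741 M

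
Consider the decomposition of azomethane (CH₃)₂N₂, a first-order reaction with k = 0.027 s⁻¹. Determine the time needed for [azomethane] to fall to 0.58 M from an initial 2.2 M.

49.38 s

Step 1: For first-order: t = ln([azomethane]₀/[azomethane])/k
Step 2: t = ln(2.2/0.58)/0.027
Step 3: t = ln(3.793)/0.027
Step 4: t = 1.333/0.027 = 49.38 s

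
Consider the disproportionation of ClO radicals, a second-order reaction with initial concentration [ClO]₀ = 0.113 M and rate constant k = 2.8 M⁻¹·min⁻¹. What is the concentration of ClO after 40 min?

0.008275 M

Step 1: For a second-order reaction: 1/[ClO] = 1/[ClO]₀ + kt
Step 2: 1/[ClO] = 1/0.113 + 2.8 × 40
Step 3: 1/[ClO] = 8.85 + 112 = 120.8
Step 4: [ClO] = 1/120.8 = 0.008275 M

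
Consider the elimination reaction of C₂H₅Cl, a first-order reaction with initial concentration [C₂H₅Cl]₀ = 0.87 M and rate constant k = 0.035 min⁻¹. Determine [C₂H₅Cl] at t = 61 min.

0.1029 M

Step 1: For a first-order reaction: [C₂H₅Cl] = [C₂H₅Cl]₀ × e^(-kt)
Step 2: [C₂H₅Cl] = 0.87 × e^(-0.035 × 61)
Step 3: [C₂H₅Cl] = 0.87 × e^(-2.135)
Step 4: [C₂H₅Cl] = 0.87 × 0.118245 = 0.1029 M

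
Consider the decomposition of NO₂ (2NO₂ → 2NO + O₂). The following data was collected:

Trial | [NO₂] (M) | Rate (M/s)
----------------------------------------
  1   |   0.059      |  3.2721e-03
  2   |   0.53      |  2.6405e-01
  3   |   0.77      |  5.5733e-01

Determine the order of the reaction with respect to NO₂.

second order (2)

Step 1: Compare trials to find order n where rate₂/rate₁ = ([NO₂]₂/[NO₂]₁)^n
Step 2: rate₂/rate₁ = 2.6405e-01/3.2721e-03 = 80.7
Step 3: [NO₂]₂/[NO₂]₁ = 0.53/0.059 = 8.983
Step 4: n = ln(80.7)/ln(8.983) = 2.00 ≈ 2
Step 5: The reaction is second order in NO₂.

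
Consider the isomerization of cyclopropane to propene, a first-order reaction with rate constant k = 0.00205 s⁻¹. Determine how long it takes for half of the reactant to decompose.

338.1 s

Step 1: For a first-order reaction, t₁/₂ = ln(2)/k
Step 2: t₁/₂ = ln(2)/0.00205
Step 3: t₁/₂ = 0.6931/0.00205 = 338.1 s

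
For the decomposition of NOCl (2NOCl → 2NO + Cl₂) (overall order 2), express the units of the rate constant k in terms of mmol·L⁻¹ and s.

(mmol·L⁻¹)⁻¹·s⁻¹

Step 1: For overall order n, rate = k × (concentration)^n.
Step 2: Rate has units mmol·L⁻¹·s⁻¹; concentration term has units (mmol·L⁻¹)^2.
Step 3: k = rate / (concentration)^n, so units of k = (mmol·L⁻¹)^(1-2)·s⁻¹ = (mmol·L⁻¹)⁻¹·s⁻¹.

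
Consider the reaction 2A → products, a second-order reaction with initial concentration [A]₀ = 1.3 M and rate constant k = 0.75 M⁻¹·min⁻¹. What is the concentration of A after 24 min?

0.05328 M

Step 1: For a second-order reaction: 1/[A] = 1/[A]₀ + kt
Step 2: 1/[A] = 1/1.3 + 0.75 × 24
Step 3: 1/[A] = 0.7692 + 18 = 18.77
Step 4: [A] = 1/18.77 = 0.05328 M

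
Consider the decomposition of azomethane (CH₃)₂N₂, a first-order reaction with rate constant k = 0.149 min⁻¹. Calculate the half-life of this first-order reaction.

4.652 min

Step 1: For a first-order reaction, t₁/₂ = ln(2)/k
Step 2: t₁/₂ = ln(2)/0.149
Step 3: t₁/₂ = 0.6931/0.149 = 4.652 min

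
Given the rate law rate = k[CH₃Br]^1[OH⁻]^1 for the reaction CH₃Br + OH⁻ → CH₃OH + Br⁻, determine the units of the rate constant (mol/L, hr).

(mol/L)⁻¹·hr⁻¹

Step 1: Overall order = 1 + 1 = 2.
Step 2: rate has units mol/L·hr⁻¹; [CH₃Br]^1[OH⁻]^1 has units (mol/L)^2.
Step 3: k = rate/([CH₃Br]^1[OH⁻]^1), so units of k = (mol/L)^(1-2)·hr⁻¹ = (mol/L)⁻¹·hr⁻¹.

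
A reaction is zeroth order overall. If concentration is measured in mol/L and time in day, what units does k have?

mol/L·day⁻¹

Step 1: For overall order n, rate = k × (concentration)^n.
Step 2: Rate has units mol/L·day⁻¹; concentration term has units (mol/L)^0.
Step 3: k = rate / (concentration)^n, so units of k = (mol/L)^(1-0)·day⁻¹ = mol/L·day⁻¹.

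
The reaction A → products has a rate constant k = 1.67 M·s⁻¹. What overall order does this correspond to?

zeroth order (0)

Step 1: The units of k for an nth-order reaction are (concentration)^(1-n)·(time)⁻¹.
Step 2: Here k has units M·s⁻¹, so the concentration exponent is 1.
Step 3: 1 - n = 1 ⇒ n = 0. The reaction is zeroth order.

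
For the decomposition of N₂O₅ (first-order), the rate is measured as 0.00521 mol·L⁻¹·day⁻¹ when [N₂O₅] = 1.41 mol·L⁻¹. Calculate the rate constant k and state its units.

0.003695 day⁻¹

Step 1: rate = k[N₂O₅]^1, so k = rate / [N₂O₅]^1.
Step 2: k = 0.00521 / (1.41)^1 = 0.00521 / 1.41.
Step 3: k = 0.003695 day⁻¹.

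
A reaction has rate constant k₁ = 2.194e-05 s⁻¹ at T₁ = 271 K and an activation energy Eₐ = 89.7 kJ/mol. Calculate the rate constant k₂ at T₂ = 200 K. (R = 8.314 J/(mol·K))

1.597e-11 s⁻¹

Step 1: Use the two-temperature Arrhenius form: ln(k₂/k₁) = -Eₐ/R × (1/T₂ - 1/T₁)
Step 2: Convert Eₐ to J/mol: 89.7 kJ/mol = 89700 J/mol
Step 3: 1/T₂ - 1/T₁ = 1/200 - 1/271 = 1.309963e-03 K⁻¹
Step 4: ln(k₂/k₁) = -89700/8.314 × 1.309963e-03 = -14.13323
Step 5: k₂ = k₁ × exp(-14.13323) = 2.194e-05 × 7.27807e-07 = 1.597e-11 s⁻¹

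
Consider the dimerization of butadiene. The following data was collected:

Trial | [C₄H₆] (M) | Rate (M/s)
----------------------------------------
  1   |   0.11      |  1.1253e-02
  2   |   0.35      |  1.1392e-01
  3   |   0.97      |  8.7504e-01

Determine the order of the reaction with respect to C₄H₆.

second order (2)

Step 1: Compare trials to find order n where rate₂/rate₁ = ([C₄H₆]₂/[C₄H₆]₁)^n
Step 2: rate₂/rate₁ = 1.1392e-01/1.1253e-02 = 10.12
Step 3: [C₄H₆]₂/[C₄H₆]₁ = 0.35/0.11 = 3.182
Step 4: n = ln(10.12)/ln(3.182) = 2.00 ≈ 2
Step 5: The reaction is second order in C₄H₆.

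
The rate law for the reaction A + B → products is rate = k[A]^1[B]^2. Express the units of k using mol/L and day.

(mol/L)⁻²·day⁻¹

Step 1: Overall order = 1 + 2 = 3.
Step 2: rate has units mol/L·day⁻¹; [A]^1[B]^2 has units (mol/L)^3.
Step 3: k = rate/([A]^1[B]^2), so units of k = (mol/L)^(1-3)·day⁻¹ = (mol/L)⁻²·day⁻¹.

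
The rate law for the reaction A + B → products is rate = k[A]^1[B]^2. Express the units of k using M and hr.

M⁻²·hr⁻¹

Step 1: Overall order = 1 + 2 = 3.
Step 2: rate has units M·hr⁻¹; [A]^1[B]^2 has units M^3.
Step 3: k = rate/([A]^1[B]^2), so units of k = M^(1-3)·hr⁻¹ = M⁻²·hr⁻¹.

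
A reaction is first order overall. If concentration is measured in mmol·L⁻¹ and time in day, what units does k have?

day⁻¹

Step 1: For overall order n, rate = k × (concentration)^n.
Step 2: Rate has units mmol·L⁻¹·day⁻¹; concentration term has units (mmol·L⁻¹)^1.
Step 3: k = rate / (concentration)^n, so units of k = (mmol·L⁻¹)^(1-1)·day⁻¹ = day⁻¹.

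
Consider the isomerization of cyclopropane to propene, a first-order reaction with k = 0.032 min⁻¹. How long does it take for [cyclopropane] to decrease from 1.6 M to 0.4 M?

43.32 min

Step 1: For first-order: t = ln([cyclopropane]₀/[cyclopropane])/k
Step 2: t = ln(1.6/0.4)/0.032
Step 3: t = ln(4)/0.032
Step 4: t = 1.386/0.032 = 43.32 min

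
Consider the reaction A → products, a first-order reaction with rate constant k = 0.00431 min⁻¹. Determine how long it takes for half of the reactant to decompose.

160.8 min

Step 1: For a first-order reaction, t₁/₂ = ln(2)/k
Step 2: t₁/₂ = ln(2)/0.00431
Step 3: t₁/₂ = 0.6931/0.00431 = 160.8 min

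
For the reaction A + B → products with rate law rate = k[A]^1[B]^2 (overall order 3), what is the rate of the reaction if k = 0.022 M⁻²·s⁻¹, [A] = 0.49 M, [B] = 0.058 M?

3.626e-05 M/s

Step 1: The rate law is rate = k[A]^1[B]^2, overall order = 1+2 = 3
Step 2: Substitute values: rate = 0.022 × (0.49)^1 × (0.058)^2
Step 3: rate = 0.022 × 0.49 × 0.003364 = 3.62639e-05 M/s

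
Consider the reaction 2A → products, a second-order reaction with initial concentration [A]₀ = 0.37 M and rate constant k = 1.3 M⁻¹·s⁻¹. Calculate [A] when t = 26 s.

0.0274 M

Step 1: For a second-order reaction: 1/[A] = 1/[A]₀ + kt
Step 2: 1/[A] = 1/0.37 + 1.3 × 26
Step 3: 1/[A] = 2.703 + 33.8 = 36.5
Step 4: [A] = 1/36.5 = 0.0274 M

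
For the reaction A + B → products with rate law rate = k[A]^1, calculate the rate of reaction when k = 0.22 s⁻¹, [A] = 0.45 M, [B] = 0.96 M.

0.099 M/s

Step 1: The rate law is rate = k[A]^1
Step 2: Note that the rate does not depend on [B] (zero order in B).
Step 3: rate = 0.22 × (0.45)^1 = 0.099 M/s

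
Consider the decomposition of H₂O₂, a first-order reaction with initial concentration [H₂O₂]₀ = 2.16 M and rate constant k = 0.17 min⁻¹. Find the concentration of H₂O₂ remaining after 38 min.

0.00338 M

Step 1: For a first-order reaction: [H₂O₂] = [H₂O₂]₀ × e^(-kt)
Step 2: [H₂O₂] = 2.16 × e^(-0.17 × 38)
Step 3: [H₂O₂] = 2.16 × e^(-6.46)
Step 4: [H₂O₂] = 2.16 × 0.0015648 = 0.00338 M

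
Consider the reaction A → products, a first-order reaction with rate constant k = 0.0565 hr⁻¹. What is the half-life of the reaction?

12.27 hr

Step 1: For a first-order reaction, t₁/₂ = ln(2)/k
Step 2: t₁/₂ = ln(2)/0.0565
Step 3: t₁/₂ = 0.6931/0.0565 = 12.27 hr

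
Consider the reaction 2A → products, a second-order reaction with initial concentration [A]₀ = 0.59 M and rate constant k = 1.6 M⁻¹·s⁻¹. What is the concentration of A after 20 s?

0.02968 M

Step 1: For a second-order reaction: 1/[A] = 1/[A]₀ + kt
Step 2: 1/[A] = 1/0.59 + 1.6 × 20
Step 3: 1/[A] = 1.695 + 32 = 33.69
Step 4: [A] = 1/33.69 = 0.02968 M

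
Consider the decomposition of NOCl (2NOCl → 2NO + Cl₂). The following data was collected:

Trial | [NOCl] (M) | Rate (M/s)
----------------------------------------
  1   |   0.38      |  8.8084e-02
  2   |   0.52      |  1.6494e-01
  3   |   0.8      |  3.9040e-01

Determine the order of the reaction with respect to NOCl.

second order (2)

Step 1: Compare trials to find order n where rate₂/rate₁ = ([NOCl]₂/[NOCl]₁)^n
Step 2: rate₂/rate₁ = 1.6494e-01/8.8084e-02 = 1.873
Step 3: [NOCl]₂/[NOCl]₁ = 0.52/0.38 = 1.368
Step 4: n = ln(1.873)/ln(1.368) = 2.00 ≈ 2
Step 5: The reaction is second order in NOCl.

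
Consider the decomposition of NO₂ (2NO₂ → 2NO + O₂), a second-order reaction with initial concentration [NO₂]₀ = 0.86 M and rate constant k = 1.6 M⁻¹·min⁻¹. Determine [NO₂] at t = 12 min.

0.04911 M

Step 1: For a second-order reaction: 1/[NO₂] = 1/[NO₂]₀ + kt
Step 2: 1/[NO₂] = 1/0.86 + 1.6 × 12
Step 3: 1/[NO₂] = 1.163 + 19.2 = 20.36
Step 4: [NO₂] = 1/20.36 = 0.04911 M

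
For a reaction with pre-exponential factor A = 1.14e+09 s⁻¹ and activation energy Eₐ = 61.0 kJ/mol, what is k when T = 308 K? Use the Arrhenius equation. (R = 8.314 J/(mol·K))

5.14e-02 s⁻¹

Step 1: Use the Arrhenius equation: k = A × exp(-Eₐ/RT)
Step 2: Convert Eₐ to J/mol: 61.0 kJ/mol = 61000 J/mol
Step 3: Calculate the exponent: -Eₐ/(RT) = -61000/(8.314 × 308) = -23.82150
Step 4: k = 1.14e+09 × exp(-23.82150)
Step 5: k = 1.14e+09 × 4.51288e-11 = 5.1447e-02 s⁻¹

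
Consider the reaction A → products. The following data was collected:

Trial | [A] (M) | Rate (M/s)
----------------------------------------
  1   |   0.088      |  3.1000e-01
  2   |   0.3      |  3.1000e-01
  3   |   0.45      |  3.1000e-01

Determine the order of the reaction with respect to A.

zeroth order (0)

Step 1: Compare trials - when concentration changes, rate stays constant.
Step 2: rate₂/rate₁ = 3.1000e-01/3.1000e-01 = 1
Step 3: [A]₂/[A]₁ = 0.3/0.088 = 3.409
Step 4: Since rate ratio ≈ (conc ratio)^0, the reaction is zeroth order.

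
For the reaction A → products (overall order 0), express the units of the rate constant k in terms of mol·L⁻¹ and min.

mol·L⁻¹·min⁻¹

Step 1: For overall order n, rate = k × (concentration)^n.
Step 2: Rate has units mol·L⁻¹·min⁻¹; concentration term has units (mol·L⁻¹)^0.
Step 3: k = rate / (concentration)^n, so units of k = (mol·L⁻¹)^(1-0)·min⁻¹ = mol·L⁻¹·min⁻¹.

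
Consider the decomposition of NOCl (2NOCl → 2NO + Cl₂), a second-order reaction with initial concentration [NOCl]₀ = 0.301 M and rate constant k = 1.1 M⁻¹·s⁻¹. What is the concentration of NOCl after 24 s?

0.03364 M

Step 1: For a second-order reaction: 1/[NOCl] = 1/[NOCl]₀ + kt
Step 2: 1/[NOCl] = 1/0.301 + 1.1 × 24
Step 3: 1/[NOCl] = 3.322 + 26.4 = 29.72
Step 4: [NOCl] = 1/29.72 = 0.03364 M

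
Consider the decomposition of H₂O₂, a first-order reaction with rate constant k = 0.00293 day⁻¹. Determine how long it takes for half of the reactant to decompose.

236.6 day

Step 1: For a first-order reaction, t₁/₂ = ln(2)/k
Step 2: t₁/₂ = ln(2)/0.00293
Step 3: t₁/₂ = 0.6931/0.00293 = 236.6 day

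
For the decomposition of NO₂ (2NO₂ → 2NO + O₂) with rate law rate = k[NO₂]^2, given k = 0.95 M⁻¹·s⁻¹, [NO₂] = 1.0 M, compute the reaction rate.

0.95 M/s

Step 1: Identify the rate law: rate = k[NO₂]^2
Step 2: Substitute values: rate = 0.95 × (1.0)^2
Step 3: Calculate: rate = 0.95 × 1 = 0.95 M/s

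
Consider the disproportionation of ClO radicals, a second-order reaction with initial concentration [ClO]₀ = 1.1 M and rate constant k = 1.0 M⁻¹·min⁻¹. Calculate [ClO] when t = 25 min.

0.0386 M

Step 1: For a second-order reaction: 1/[ClO] = 1/[ClO]₀ + kt
Step 2: 1/[ClO] = 1/1.1 + 1.0 × 25
Step 3: 1/[ClO] = 0.9091 + 25 = 25.91
Step 4: [ClO] = 1/25.91 = 0.0386 M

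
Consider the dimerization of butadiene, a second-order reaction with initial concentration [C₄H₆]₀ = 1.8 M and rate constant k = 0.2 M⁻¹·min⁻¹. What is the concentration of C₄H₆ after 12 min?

0.3383 M

Step 1: For a second-order reaction: 1/[C₄H₆] = 1/[C₄H₆]₀ + kt
Step 2: 1/[C₄H₆] = 1/1.8 + 0.2 × 12
Step 3: 1/[C₄H₆] = 0.5556 + 2.4 = 2.956
Step 4: [C₄H₆] = 1/2.956 = 0.3383 M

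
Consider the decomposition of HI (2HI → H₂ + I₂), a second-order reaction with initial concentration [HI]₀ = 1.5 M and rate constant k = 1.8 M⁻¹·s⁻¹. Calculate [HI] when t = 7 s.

0.07538 M

Step 1: For a second-order reaction: 1/[HI] = 1/[HI]₀ + kt
Step 2: 1/[HI] = 1/1.5 + 1.8 × 7
Step 3: 1/[HI] = 0.6667 + 12.6 = 13.27
Step 4: [HI] = 1/13.27 = 0.07538 M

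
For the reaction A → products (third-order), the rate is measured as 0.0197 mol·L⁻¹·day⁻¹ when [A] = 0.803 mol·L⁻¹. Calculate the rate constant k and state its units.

0.03805 (mol·L⁻¹)⁻²·day⁻¹

Step 1: rate = k[A]^3, so k = rate / [A]^3.
Step 2: k = 0.0197 / (0.803)^3 = 0.0197 / 0.5178.
Step 3: k = 0.03805 (mol·L⁻¹)⁻²·day⁻¹.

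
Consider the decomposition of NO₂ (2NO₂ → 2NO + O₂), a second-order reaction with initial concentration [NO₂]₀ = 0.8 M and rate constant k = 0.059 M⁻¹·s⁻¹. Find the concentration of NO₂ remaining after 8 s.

0.5807 M

Step 1: For a second-order reaction: 1/[NO₂] = 1/[NO₂]₀ + kt
Step 2: 1/[NO₂] = 1/0.8 + 0.059 × 8
Step 3: 1/[NO₂] = 1.25 + 0.472 = 1.722
Step 4: [NO₂] = 1/1.722 = 0.5807 M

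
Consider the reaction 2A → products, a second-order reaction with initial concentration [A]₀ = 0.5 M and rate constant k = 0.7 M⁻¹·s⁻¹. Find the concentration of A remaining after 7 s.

0.1449 M

Step 1: For a second-order reaction: 1/[A] = 1/[A]₀ + kt
Step 2: 1/[A] = 1/0.5 + 0.7 × 7
Step 3: 1/[A] = 2 + 4.9 = 6.9
Step 4: [A] = 1/6.9 = 0.1449 M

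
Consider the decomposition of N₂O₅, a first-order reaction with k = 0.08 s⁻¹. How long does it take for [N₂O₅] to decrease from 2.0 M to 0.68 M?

13.49 s

Step 1: For first-order: t = ln([N₂O₅]₀/[N₂O₅])/k
Step 2: t = ln(2.0/0.68)/0.08
Step 3: t = ln(2.941)/0.08
Step 4: t = 1.079/0.08 = 13.49 s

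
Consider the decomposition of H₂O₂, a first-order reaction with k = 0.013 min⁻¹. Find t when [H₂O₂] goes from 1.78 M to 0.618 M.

81.38 min

Step 1: For first-order: t = ln([H₂O₂]₀/[H₂O₂])/k
Step 2: t = ln(1.78/0.618)/0.013
Step 3: t = ln(2.88)/0.013
Step 4: t = 1.058/0.013 = 81.38 min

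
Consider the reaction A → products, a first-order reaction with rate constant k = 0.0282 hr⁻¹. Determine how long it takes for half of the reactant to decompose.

24.58 hr

Step 1: For a first-order reaction, t₁/₂ = ln(2)/k
Step 2: t₁/₂ = ln(2)/0.0282
Step 3: t₁/₂ = 0.6931/0.0282 = 24.58 hr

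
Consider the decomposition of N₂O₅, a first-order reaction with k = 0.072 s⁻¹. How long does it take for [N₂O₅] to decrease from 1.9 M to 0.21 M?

30.59 s

Step 1: For first-order: t = ln([N₂O₅]₀/[N₂O₅])/k
Step 2: t = ln(1.9/0.21)/0.072
Step 3: t = ln(9.048)/0.072
Step 4: t = 2.203/0.072 = 30.59 s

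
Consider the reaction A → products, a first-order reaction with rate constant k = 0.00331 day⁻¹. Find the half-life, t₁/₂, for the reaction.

209.4 day

Step 1: For a first-order reaction, t₁/₂ = ln(2)/k
Step 2: t₁/₂ = ln(2)/0.00331
Step 3: t₁/₂ = 0.6931/0.00331 = 209.4 day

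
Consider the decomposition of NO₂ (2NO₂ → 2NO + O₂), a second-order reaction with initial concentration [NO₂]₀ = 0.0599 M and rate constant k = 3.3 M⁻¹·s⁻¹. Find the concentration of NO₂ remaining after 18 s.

0.01314 M

Step 1: For a second-order reaction: 1/[NO₂] = 1/[NO₂]₀ + kt
Step 2: 1/[NO₂] = 1/0.0599 + 3.3 × 18
Step 3: 1/[NO₂] = 16.69 + 59.4 = 76.09
Step 4: [NO₂] = 1/76.09 = 0.01314 M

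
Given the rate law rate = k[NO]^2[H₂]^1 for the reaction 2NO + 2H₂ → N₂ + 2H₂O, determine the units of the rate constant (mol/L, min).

(mol/L)⁻²·min⁻¹

Step 1: Overall order = 2 + 1 = 3.
Step 2: rate has units mol/L·min⁻¹; [NO]^2[H₂]^1 has units (mol/L)^3.
Step 3: k = rate/([NO]^2[H₂]^1), so units of k = (mol/L)^(1-3)·min⁻¹ = (mol/L)⁻²·min⁻¹.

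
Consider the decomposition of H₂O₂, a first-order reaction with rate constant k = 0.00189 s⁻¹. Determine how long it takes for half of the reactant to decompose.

366.7 s

Step 1: For a first-order reaction, t₁/₂ = ln(2)/k
Step 2: t₁/₂ = ln(2)/0.00189
Step 3: t₁/₂ = 0.6931/0.00189 = 366.7 s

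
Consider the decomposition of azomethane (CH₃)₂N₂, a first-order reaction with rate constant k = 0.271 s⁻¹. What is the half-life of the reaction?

2.558 s

Step 1: For a first-order reaction, t₁/₂ = ln(2)/k
Step 2: t₁/₂ = ln(2)/0.271
Step 3: t₁/₂ = 0.6931/0.271 = 2.558 s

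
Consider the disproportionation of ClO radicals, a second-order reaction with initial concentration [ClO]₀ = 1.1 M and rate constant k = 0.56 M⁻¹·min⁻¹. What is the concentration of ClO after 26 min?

0.06465 M

Step 1: For a second-order reaction: 1/[ClO] = 1/[ClO]₀ + kt
Step 2: 1/[ClO] = 1/1.1 + 0.56 × 26
Step 3: 1/[ClO] = 0.9091 + 14.56 = 15.47
Step 4: [ClO] = 1/15.47 = 0.06465 M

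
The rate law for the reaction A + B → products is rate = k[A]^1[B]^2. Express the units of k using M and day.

M⁻²·day⁻¹

Step 1: Overall order = 1 + 2 = 3.
Step 2: rate has units M·day⁻¹; [A]^1[B]^2 has units M^3.
Step 3: k = rate/([A]^1[B]^2), so units of k = M^(1-3)·day⁻¹ = M⁻²·day⁻¹.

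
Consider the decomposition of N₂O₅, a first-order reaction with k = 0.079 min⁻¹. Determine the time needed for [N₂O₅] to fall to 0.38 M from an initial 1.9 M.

20.37 min

Step 1: For first-order: t = ln([N₂O₅]₀/[N₂O₅])/k
Step 2: t = ln(1.9/0.38)/0.079
Step 3: t = ln(5)/0.079
Step 4: t = 1.609/0.079 = 20.37 min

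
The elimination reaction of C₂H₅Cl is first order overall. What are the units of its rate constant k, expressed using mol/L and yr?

yr⁻¹

Step 1: For overall order n, rate = k × (concentration)^n.
Step 2: Rate has units mol/L·yr⁻¹; concentration term has units (mol/L)^1.
Step 3: k = rate / (concentration)^n, so units of k = (mol/L)^(1-1)·yr⁻¹ = yr⁻¹.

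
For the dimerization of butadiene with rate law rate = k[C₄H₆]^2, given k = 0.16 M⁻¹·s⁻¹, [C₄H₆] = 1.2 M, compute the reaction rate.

0.2304 M/s

Step 1: Identify the rate law: rate = k[C₄H₆]^2
Step 2: Substitute values: rate = 0.16 × (1.2)^2
Step 3: Calculate: rate = 0.16 × 1.44 = 0.2304 M/s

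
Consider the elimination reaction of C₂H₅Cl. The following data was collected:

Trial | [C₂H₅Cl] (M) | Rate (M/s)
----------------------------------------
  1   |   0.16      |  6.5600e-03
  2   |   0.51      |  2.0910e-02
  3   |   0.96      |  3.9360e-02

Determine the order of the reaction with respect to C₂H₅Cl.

first order (1)

Step 1: Compare trials to find order n where rate₂/rate₁ = ([C₂H₅Cl]₂/[C₂H₅Cl]₁)^n
Step 2: rate₂/rate₁ = 2.0910e-02/6.5600e-03 = 3.188
Step 3: [C₂H₅Cl]₂/[C₂H₅Cl]₁ = 0.51/0.16 = 3.188
Step 4: n = ln(3.188)/ln(3.188) = 1.00 ≈ 1
Step 5: The reaction is first order in C₂H₅Cl.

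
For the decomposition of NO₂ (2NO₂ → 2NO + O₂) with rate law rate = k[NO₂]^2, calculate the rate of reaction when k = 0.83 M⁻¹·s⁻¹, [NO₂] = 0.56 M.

0.2603 M/s

Step 1: Identify the rate law: rate = k[NO₂]^2
Step 2: Substitute values: rate = 0.83 × (0.56)^2
Step 3: Calculate: rate = 0.83 × 0.3136 = 0.260288 M/s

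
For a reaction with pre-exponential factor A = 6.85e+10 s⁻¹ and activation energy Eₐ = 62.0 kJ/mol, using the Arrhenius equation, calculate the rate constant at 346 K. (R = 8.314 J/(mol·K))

2.99e+01 s⁻¹

Step 1: Use the Arrhenius equation: k = A × exp(-Eₐ/RT)
Step 2: Convert Eₐ to J/mol: 62.0 kJ/mol = 62000 J/mol
Step 3: Calculate the exponent: -Eₐ/(RT) = -62000/(8.314 × 346) = -21.55289
Step 4: k = 6.85e+10 × exp(-21.55289)
Step 5: k = 6.85e+10 × 4.36213e-10 = 2.9881e+01 s⁻¹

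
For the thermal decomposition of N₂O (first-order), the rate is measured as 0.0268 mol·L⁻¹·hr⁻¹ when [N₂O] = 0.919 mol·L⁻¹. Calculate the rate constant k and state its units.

0.02916 hr⁻¹

Step 1: rate = k[N₂O]^1, so k = rate / [N₂O]^1.
Step 2: k = 0.0268 / (0.919)^1 = 0.0268 / 0.919.
Step 3: k = 0.02916 hr⁻¹.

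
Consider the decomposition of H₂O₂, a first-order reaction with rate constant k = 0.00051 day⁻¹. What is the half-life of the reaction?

1359 day

Step 1: For a first-order reaction, t₁/₂ = ln(2)/k
Step 2: t₁/₂ = ln(2)/0.00051
Step 3: t₁/₂ = 0.6931/0.00051 = 1359 day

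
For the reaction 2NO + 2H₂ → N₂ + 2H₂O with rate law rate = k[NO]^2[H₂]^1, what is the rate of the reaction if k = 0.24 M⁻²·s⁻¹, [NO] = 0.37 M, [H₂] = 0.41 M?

0.01347 M/s

Step 1: The rate law is rate = k[NO]^2[H₂]^1
Step 2: Substitute: rate = 0.24 × (0.37)^2 × (0.41)^1
Step 3: rate = 0.24 × 0.1369 × 0.41 = 0.013471 M/s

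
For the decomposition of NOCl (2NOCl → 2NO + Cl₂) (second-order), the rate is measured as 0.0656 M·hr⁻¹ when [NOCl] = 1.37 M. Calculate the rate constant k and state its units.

0.03495 M⁻¹·hr⁻¹

Step 1: rate = k[NOCl]^2, so k = rate / [NOCl]^2.
Step 2: k = 0.0656 / (1.37)^2 = 0.0656 / 1.877.
Step 3: k = 0.03495 M⁻¹·hr⁻¹.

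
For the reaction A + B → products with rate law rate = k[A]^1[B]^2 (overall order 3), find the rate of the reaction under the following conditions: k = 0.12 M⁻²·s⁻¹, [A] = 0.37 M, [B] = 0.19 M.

0.001603 M/s

Step 1: The rate law is rate = k[A]^1[B]^2, overall order = 1+2 = 3
Step 2: Substitute values: rate = 0.12 × (0.37)^1 × (0.19)^2
Step 3: rate = 0.12 × 0.37 × 0.0361 = 0.00160284 M/s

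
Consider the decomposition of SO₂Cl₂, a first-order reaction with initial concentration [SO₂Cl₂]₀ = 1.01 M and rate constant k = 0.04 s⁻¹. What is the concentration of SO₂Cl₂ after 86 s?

0.03239 M

Step 1: For a first-order reaction: [SO₂Cl₂] = [SO₂Cl₂]₀ × e^(-kt)
Step 2: [SO₂Cl₂] = 1.01 × e^(-0.04 × 86)
Step 3: [SO₂Cl₂] = 1.01 × e^(-3.44)
Step 4: [SO₂Cl₂] = 1.01 × 0.0320647 = 0.03239 M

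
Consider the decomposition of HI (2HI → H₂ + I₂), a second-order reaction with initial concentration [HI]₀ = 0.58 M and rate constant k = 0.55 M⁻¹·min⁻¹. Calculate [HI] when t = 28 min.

0.0584 M

Step 1: For a second-order reaction: 1/[HI] = 1/[HI]₀ + kt
Step 2: 1/[HI] = 1/0.58 + 0.55 × 28
Step 3: 1/[HI] = 1.724 + 15.4 = 17.12
Step 4: [HI] = 1/17.12 = 0.0584 M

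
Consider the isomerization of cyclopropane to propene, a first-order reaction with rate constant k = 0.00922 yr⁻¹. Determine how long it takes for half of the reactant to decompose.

75.18 yr

Step 1: For a first-order reaction, t₁/₂ = ln(2)/k
Step 2: t₁/₂ = ln(2)/0.00922
Step 3: t₁/₂ = 0.6931/0.00922 = 75.18 yr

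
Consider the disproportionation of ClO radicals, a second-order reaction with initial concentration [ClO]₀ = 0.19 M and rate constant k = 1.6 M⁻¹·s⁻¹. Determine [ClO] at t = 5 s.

0.0754 M

Step 1: For a second-order reaction: 1/[ClO] = 1/[ClO]₀ + kt
Step 2: 1/[ClO] = 1/0.19 + 1.6 × 5
Step 3: 1/[ClO] = 5.263 + 8 = 13.26
Step 4: [ClO] = 1/13.26 = 0.0754 M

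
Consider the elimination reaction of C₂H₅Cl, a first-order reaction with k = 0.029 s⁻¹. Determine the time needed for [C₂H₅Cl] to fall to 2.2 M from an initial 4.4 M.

23.9 s

Step 1: For first-order: t = ln([C₂H₅Cl]₀/[C₂H₅Cl])/k
Step 2: t = ln(4.4/2.2)/0.029
Step 3: t = ln(2)/0.029
Step 4: t = 0.6931/0.029 = 23.9 s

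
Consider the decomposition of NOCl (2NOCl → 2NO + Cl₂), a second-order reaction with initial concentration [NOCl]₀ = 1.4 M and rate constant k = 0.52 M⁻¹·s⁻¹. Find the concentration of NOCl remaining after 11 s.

0.1554 M

Step 1: For a second-order reaction: 1/[NOCl] = 1/[NOCl]₀ + kt
Step 2: 1/[NOCl] = 1/1.4 + 0.52 × 11
Step 3: 1/[NOCl] = 0.7143 + 5.72 = 6.434
Step 4: [NOCl] = 1/6.434 = 0.1554 M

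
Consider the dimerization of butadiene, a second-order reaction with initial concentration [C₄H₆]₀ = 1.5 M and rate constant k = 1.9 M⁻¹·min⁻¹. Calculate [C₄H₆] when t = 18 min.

0.02868 M

Step 1: For a second-order reaction: 1/[C₄H₆] = 1/[C₄H₆]₀ + kt
Step 2: 1/[C₄H₆] = 1/1.5 + 1.9 × 18
Step 3: 1/[C₄H₆] = 0.6667 + 34.2 = 34.87
Step 4: [C₄H₆] = 1/34.87 = 0.02868 M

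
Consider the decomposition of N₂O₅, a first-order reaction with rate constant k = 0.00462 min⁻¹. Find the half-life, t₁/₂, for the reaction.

150 min

Step 1: For a first-order reaction, t₁/₂ = ln(2)/k
Step 2: t₁/₂ = ln(2)/0.00462
Step 3: t₁/₂ = 0.6931/0.00462 = 150 min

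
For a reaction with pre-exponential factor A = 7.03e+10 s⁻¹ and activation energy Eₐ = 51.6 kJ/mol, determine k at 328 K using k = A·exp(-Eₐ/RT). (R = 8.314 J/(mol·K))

4.26e+02 s⁻¹

Step 1: Use the Arrhenius equation: k = A × exp(-Eₐ/RT)
Step 2: Convert Eₐ to J/mol: 51.6 kJ/mol = 51600 J/mol
Step 3: Calculate the exponent: -Eₐ/(RT) = -51600/(8.314 × 328) = -18.92195
Step 4: k = 7.03e+10 × exp(-18.92195)
Step 5: k = 7.03e+10 × 6.05761e-09 = 4.2585e+02 s⁻¹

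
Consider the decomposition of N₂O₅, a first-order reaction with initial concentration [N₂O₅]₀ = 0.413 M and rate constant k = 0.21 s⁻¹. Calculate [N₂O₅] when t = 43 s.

4.946e-05 M

Step 1: For a first-order reaction: [N₂O₅] = [N₂O₅]₀ × e^(-kt)
Step 2: [N₂O₅] = 0.413 × e^(-0.21 × 43)
Step 3: [N₂O₅] = 0.413 × e^(-9.03)
Step 4: [N₂O₅] = 0.413 × 0.000119762 = 4.946e-05 M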